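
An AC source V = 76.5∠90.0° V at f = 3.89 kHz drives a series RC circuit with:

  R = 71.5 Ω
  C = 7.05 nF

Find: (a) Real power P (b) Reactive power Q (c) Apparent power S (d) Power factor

Step 1 — Angular frequency: ω = 2π·f = 2π·3890 = 2.444e+04 rad/s.
Step 2 — Component impedances:
  R: Z = R = 71.5 Ω
  C: Z = 1/(jωC) = -j/(ω·C) = 0 - j5803 Ω
Step 3 — Series combination: Z_total = R + C = 71.5 - j5803 Ω = 5804∠-89.3° Ω.
Step 4 — Source phasor: V = 76.5∠90.0° V = 0 + j76.5 V.
Step 5 — Current: I = V / Z = -0.01318 + j0.0001624 A = 0.01318∠179.3° A.
Step 6 — Complex power: S = V·I* = 0.01242 - j1.008 VA.
Step 7 — Real power: P = Re(S) = 0.01242 W.
Step 8 — Reactive power: Q = Im(S) = -1.008 VAR.
Step 9 — Apparent power: |S| = 1.008 VA.
Step 10 — Power factor: PF = P/|S| = 0.01232 (leading).

(a) P = 0.01242 W  (b) Q = -1.008 VAR  (c) S = 1.008 VA  (d) PF = 0.01232 (leading)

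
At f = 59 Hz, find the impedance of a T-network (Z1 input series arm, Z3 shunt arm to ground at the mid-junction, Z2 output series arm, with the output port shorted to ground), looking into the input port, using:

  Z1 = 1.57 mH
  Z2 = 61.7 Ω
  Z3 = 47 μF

Step 1 — Angular frequency: ω = 2π·f = 2π·59 = 370.7 rad/s.
Step 2 — Component impedances:
  Z1: Z = jωL = j·370.7·0.00157 = 0 + j0.582 Ω
  Z2: Z = R = 61.7 Ω
  Z3: Z = 1/(jωC) = -j/(ω·C) = 0 - j57.39 Ω
Step 3 — With the output port shorted to ground, the output series arm Z2 runs from the junction to ground; the shunt arm Z3 also runs from the junction to ground. They appear in parallel: Z3 || Z2 = 28.62 - j30.77 Ω.
Step 4 — Series with input arm Z1: Z_in = Z1 + (Z3 || Z2) = 28.62 - j30.19 Ω = 41.6∠-46.5° Ω.

Z = 28.62 - j30.19 Ω = 41.6∠-46.5° Ω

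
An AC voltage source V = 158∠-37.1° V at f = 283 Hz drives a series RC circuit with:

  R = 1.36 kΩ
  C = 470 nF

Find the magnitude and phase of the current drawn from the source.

Step 1 — Angular frequency: ω = 2π·f = 2π·283 = 1778 rad/s.
Step 2 — Component impedances:
  R: Z = R = 1360 Ω
  C: Z = 1/(jωC) = -j/(ω·C) = 0 - j1197 Ω
Step 3 — Series combination: Z_total = R + C = 1360 - j1197 Ω = 1811∠-41.3° Ω.
Step 4 — Source phasor: V = 158∠-37.1° V = 126 - j95.31 V.
Step 5 — Ohm's law: I = V / Z_total = (126 - j95.31) / (1360 - j1197) = 0.08698 + j0.006452 A.
Step 6 — Convert to polar: |I| = 0.08722 A, ∠I = 4.2°.

I = 0.08722∠4.2° A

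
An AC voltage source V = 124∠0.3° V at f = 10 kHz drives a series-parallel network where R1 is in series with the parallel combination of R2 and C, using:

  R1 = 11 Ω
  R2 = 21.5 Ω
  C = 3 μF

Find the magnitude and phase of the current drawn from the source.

Step 1 — Angular frequency: ω = 2π·f = 2π·1e+04 = 6.283e+04 rad/s.
Step 2 — Component impedances:
  R1: Z = R = 11 Ω
  R2: Z = R = 21.5 Ω
  C: Z = 1/(jωC) = -j/(ω·C) = 0 - j5.305 Ω
Step 3 — Parallel branch: R2 || C = 1/(1/R2 + 1/C) = 1.234 - j5.001 Ω.
Step 4 — Series with R1: Z_total = R1 + (R2 || C) = 12.23 - j5.001 Ω = 13.22∠-22.2° Ω.
Step 5 — Source phasor: V = 124∠0.3° V = 124 + j0.6493 V.
Step 6 — Ohm's law: I = V / Z_total = (124 + j0.6493) / (12.23 - j5.001) = 8.666 + j3.595 A.
Step 7 — Convert to polar: |I| = 9.382 A, ∠I = 22.5°.

I = 9.382∠22.5° A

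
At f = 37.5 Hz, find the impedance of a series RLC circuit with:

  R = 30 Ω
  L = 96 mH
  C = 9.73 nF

Step 1 — Angular frequency: ω = 2π·f = 2π·37.5 = 235.6 rad/s.
Step 2 — Component impedances:
  R: Z = R = 30 Ω
  L: Z = jωL = j·235.6·0.096 = 0 + j22.62 Ω
  C: Z = 1/(jωC) = -j/(ω·C) = 0 - j4.362e+05 Ω
Step 3 — Series combination: Z_total = R + L + C = 30 - j4.362e+05 Ω = 4.362e+05∠-90.0° Ω.

Z = 30 - j4.362e+05 Ω = 4.362e+05∠-90.0° Ω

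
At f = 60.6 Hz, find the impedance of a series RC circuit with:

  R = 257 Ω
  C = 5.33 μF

Step 1 — Angular frequency: ω = 2π·f = 2π·60.6 = 380.8 rad/s.
Step 2 — Component impedances:
  R: Z = R = 257 Ω
  C: Z = 1/(jωC) = -j/(ω·C) = 0 - j492.7 Ω
Step 3 — Series combination: Z_total = R + C = 257 - j492.7 Ω = 555.7∠-62.5° Ω.

Z = 257 - j492.7 Ω = 555.7∠-62.5° Ω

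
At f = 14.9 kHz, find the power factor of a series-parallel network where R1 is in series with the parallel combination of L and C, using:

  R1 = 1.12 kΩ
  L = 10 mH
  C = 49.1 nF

Step 1 — Angular frequency: ω = 2π·f = 2π·1.49e+04 = 9.362e+04 rad/s.
Step 2 — Component impedances:
  R1: Z = R = 1120 Ω
  L: Z = jωL = j·9.362e+04·0.01 = 0 + j936.2 Ω
  C: Z = 1/(jωC) = -j/(ω·C) = 0 - j217.5 Ω
Step 3 — Parallel branch: L || C = 1/(1/L + 1/C) = 0 - j283.4 Ω.
Step 4 — Series with R1: Z_total = R1 + (L || C) = 1120 - j283.4 Ω = 1155∠-14.2° Ω.
Step 5 — Power factor: PF = cos(φ) = Re(Z)/|Z| = 1120/1155.3 = 0.9694.
Step 6 — Type: Im(Z) = -283.4 ⇒ leading (phase φ = -14.2°).

PF = 0.9694 (leading, φ = -14.2°)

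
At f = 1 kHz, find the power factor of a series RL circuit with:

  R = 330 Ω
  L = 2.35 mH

Step 1 — Angular frequency: ω = 2π·f = 2π·1000 = 6283 rad/s.
Step 2 — Component impedances:
  R: Z = R = 330 Ω
  L: Z = jωL = j·6283·0.00235 = 0 + j14.77 Ω
Step 3 — Series combination: Z_total = R + L = 330 + j14.77 Ω = 330.3∠2.6° Ω.
Step 4 — Power factor: PF = cos(φ) = Re(Z)/|Z| = 330/330.33 = 0.999.
Step 5 — Type: Im(Z) = 14.77 ⇒ lagging (phase φ = 2.6°).

PF = 0.999 (lagging, φ = 2.6°)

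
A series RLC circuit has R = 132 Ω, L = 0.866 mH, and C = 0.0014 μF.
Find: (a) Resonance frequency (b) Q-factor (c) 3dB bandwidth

Step 1 — Resonance condition Im(Z)=0 gives ω₀ = 1/√(LC).
Step 2 — ω₀ = 1/√(0.000866·1.4e-09) = 9.082e+05 rad/s.
Step 3 — f₀ = ω₀/(2π) = 1.445e+05 Hz.
Step 4 — Series Q: Q = ω₀L/R = 9.082e+05·0.000866/132 = 5.958.
Step 5 — 3dB bandwidth: Δω = ω₀/Q = 1.524e+05 rad/s; BW = Δω/(2π) = 2.426e+04 Hz.

(a) f₀ = 1.445e+05 Hz  (b) Q = 5.958  (c) BW = 2.426e+04 Hz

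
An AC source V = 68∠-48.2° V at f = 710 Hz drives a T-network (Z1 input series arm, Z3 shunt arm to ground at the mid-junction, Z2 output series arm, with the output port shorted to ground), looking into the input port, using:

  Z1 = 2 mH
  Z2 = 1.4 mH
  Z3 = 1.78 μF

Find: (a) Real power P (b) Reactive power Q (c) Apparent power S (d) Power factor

Step 1 — Angular frequency: ω = 2π·f = 2π·710 = 4461 rad/s.
Step 2 — Component impedances:
  Z1: Z = jωL = j·4461·0.002 = 0 + j8.922 Ω
  Z2: Z = jωL = j·4461·0.0014 = 0 + j6.245 Ω
  Z3: Z = 1/(jωC) = -j/(ω·C) = 0 - j125.9 Ω
Step 3 — With the output port shorted to ground, the output series arm Z2 runs from the junction to ground; the shunt arm Z3 also runs from the junction to ground. They appear in parallel: Z3 || Z2 = 0 + j6.571 Ω.
Step 4 — Series with input arm Z1: Z_in = Z1 + (Z3 || Z2) = 0 + j15.49 Ω = 15.49∠90.0° Ω.
Step 5 — Source phasor: V = 68∠-48.2° V = 45.32 - j50.69 V.
Step 6 — Current: I = V / Z = -3.272 - j2.925 A = 4.389∠-138.2° A.
Step 7 — Complex power: S = V·I* = 0 + j298.4 VA.
Step 8 — Real power: P = Re(S) = 0 W.
Step 9 — Reactive power: Q = Im(S) = 298.4 VAR.
Step 10 — Apparent power: |S| = 298.4 VA.
Step 11 — Power factor: PF = P/|S| = 0 (lagging).

(a) P = 0 W  (b) Q = 298.4 VAR  (c) S = 298.4 VA  (d) PF = 0 (lagging)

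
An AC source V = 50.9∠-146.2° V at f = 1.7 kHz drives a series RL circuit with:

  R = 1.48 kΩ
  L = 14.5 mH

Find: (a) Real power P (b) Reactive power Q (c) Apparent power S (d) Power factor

Step 1 — Angular frequency: ω = 2π·f = 2π·1700 = 1.068e+04 rad/s.
Step 2 — Component impedances:
  R: Z = R = 1480 Ω
  L: Z = jωL = j·1.068e+04·0.0145 = 0 + j154.9 Ω
Step 3 — Series combination: Z_total = R + L = 1480 + j154.9 Ω = 1488∠6.0° Ω.
Step 4 — Source phasor: V = 50.9∠-146.2° V = -42.3 - j28.32 V.
Step 5 — Current: I = V / Z = -0.03025 - j0.01597 A = 0.03421∠-152.2° A.
Step 6 — Complex power: S = V·I* = 1.732 + j0.1812 VA.
Step 7 — Real power: P = Re(S) = 1.732 W.
Step 8 — Reactive power: Q = Im(S) = 0.1812 VAR.
Step 9 — Apparent power: |S| = 1.741 VA.
Step 10 — Power factor: PF = P/|S| = 0.9946 (lagging).

(a) P = 1.732 W  (b) Q = 0.1812 VAR  (c) S = 1.741 VA  (d) PF = 0.9946 (lagging)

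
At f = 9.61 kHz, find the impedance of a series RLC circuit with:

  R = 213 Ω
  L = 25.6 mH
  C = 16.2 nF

Step 1 — Angular frequency: ω = 2π·f = 2π·9610 = 6.038e+04 rad/s.
Step 2 — Component impedances:
  R: Z = R = 213 Ω
  L: Z = jωL = j·6.038e+04·0.0256 = 0 + j1546 Ω
  C: Z = 1/(jωC) = -j/(ω·C) = 0 - j1022 Ω
Step 3 — Series combination: Z_total = R + L + C = 213 + j523.5 Ω = 565.1∠67.9° Ω.

Z = 213 + j523.5 Ω = 565.1∠67.9° Ω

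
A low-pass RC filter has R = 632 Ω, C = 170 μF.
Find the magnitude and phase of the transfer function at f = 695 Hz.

Step 1 — Angular frequency: ω = 2π·695 = 4367 rad/s.
Step 2 — Transfer function: H(jω) = 1/(1 + jωRC).
Step 3 — Denominator: 1 + jωRC = 1 + j·4367·632·0.00017 = 1 + j469.2.
Step 4 — H = 4.543e-06 - j0.002131.
Step 5 — Magnitude: |H| = 0.002131 (-53.4 dB); phase: φ = -89.9°.

|H| = 0.002131 (-53.4 dB), φ = -89.9°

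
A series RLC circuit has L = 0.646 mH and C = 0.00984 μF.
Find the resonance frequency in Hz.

Step 1 — Resonance condition Im(Z)=0 gives ω₀ = 1/√(LC).
Step 2 — ω₀ = 1/√(0.000646·9.84e-09) = 3.966e+05 rad/s.
Step 3 — f₀ = ω₀/(2π) = 6.313e+04 Hz.

f₀ = 6.313e+04 Hz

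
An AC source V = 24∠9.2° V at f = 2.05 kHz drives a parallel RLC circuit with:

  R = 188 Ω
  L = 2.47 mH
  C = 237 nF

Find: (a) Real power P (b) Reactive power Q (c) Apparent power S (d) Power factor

Step 1 — Angular frequency: ω = 2π·f = 2π·2050 = 1.288e+04 rad/s.
Step 2 — Component impedances:
  R: Z = R = 188 Ω
  L: Z = jωL = j·1.288e+04·0.00247 = 0 + j31.81 Ω
  C: Z = 1/(jωC) = -j/(ω·C) = 0 - j327.6 Ω
Step 3 — Parallel combination: 1/Z_total = 1/R + 1/L + 1/C; Z_total = 6.38 + j34.04 Ω = 34.63∠79.4° Ω.
Step 4 — Source phasor: V = 24∠9.2° V = 23.69 + j3.837 V.
Step 5 — Current: I = V / Z = 0.2349 - j0.6519 A = 0.693∠-70.2° A.
Step 6 — Complex power: S = V·I* = 3.064 + j16.35 VA.
Step 7 — Real power: P = Re(S) = 3.064 W.
Step 8 — Reactive power: Q = Im(S) = 16.35 VAR.
Step 9 — Apparent power: |S| = 16.63 VA.
Step 10 — Power factor: PF = P/|S| = 0.1842 (lagging).

(a) P = 3.064 W  (b) Q = 16.35 VAR  (c) S = 16.63 VA  (d) PF = 0.1842 (lagging)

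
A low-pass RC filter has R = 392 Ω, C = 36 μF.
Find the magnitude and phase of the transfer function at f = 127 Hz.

Step 1 — Angular frequency: ω = 2π·127 = 798 rad/s.
Step 2 — Transfer function: H(jω) = 1/(1 + jωRC).
Step 3 — Denominator: 1 + jωRC = 1 + j·798·392·3.6e-05 = 1 + j11.26.
Step 4 — H = 0.007824 - j0.08811.
Step 5 — Magnitude: |H| = 0.08845 (-21.1 dB); phase: φ = -84.9°.

|H| = 0.08845 (-21.1 dB), φ = -84.9°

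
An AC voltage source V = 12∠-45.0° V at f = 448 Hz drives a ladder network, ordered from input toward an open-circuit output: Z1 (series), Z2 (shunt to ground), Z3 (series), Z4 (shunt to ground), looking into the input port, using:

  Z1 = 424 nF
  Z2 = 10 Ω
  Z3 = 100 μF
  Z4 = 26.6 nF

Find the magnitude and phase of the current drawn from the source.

Step 1 — Angular frequency: ω = 2π·f = 2π·448 = 2815 rad/s.
Step 2 — Component impedances:
  Z1: Z = 1/(jωC) = -j/(ω·C) = 0 - j837.9 Ω
  Z2: Z = R = 10 Ω
  Z3: Z = 1/(jωC) = -j/(ω·C) = 0 - j3.553 Ω
  Z4: Z = 1/(jωC) = -j/(ω·C) = 0 - j1.336e+04 Ω
Step 3 — Ladder network (open output): work backward from the far end, alternating series and parallel combinations. Z_in = 10 - j837.9 Ω = 837.9∠-89.3° Ω.
Step 4 — Source phasor: V = 12∠-45.0° V = 8.485 - j8.485 V.
Step 5 — Ohm's law: I = V / Z_total = (8.485 - j8.485) / (10 - j837.9) = 0.01025 + j0.01 A.
Step 6 — Convert to polar: |I| = 0.01432 A, ∠I = 44.3°.

I = 0.01432∠44.3° A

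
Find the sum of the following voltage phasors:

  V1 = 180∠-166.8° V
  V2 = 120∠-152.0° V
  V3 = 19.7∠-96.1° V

Step 1 — Convert each phasor to rectangular form:
  V1 = 180·(cos(-166.8°) + j·sin(-166.8°)) = -175.2 - j41.1 V
  V2 = 120·(cos(-152.0°) + j·sin(-152.0°)) = -106 - j56.34 V
  V3 = 19.7·(cos(-96.1°) + j·sin(-96.1°)) = -2.093 - j19.59 V
Step 2 — Sum components: V_total = -283.3 - j117 V.
Step 3 — Convert to polar: |V_total| = 306.5 V, ∠V_total = -157.6°.

V_total = 306.5∠-157.6° V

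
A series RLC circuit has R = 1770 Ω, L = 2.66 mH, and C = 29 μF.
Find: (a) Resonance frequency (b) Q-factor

Step 1 — Resonance condition Im(Z)=0 gives ω₀ = 1/√(LC).
Step 2 — ω₀ = 1/√(0.00266·2.9e-05) = 3600 rad/s.
Step 3 — f₀ = ω₀/(2π) = 573 Hz.
Step 4 — Series Q: Q = ω₀L/R = 3600·0.00266/1770 = 0.005411.

(a) f₀ = 573 Hz  (b) Q = 0.005411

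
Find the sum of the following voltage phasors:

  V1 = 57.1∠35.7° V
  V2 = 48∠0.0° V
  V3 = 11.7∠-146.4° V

Step 1 — Convert each phasor to rectangular form:
  V1 = 57.1·(cos(35.7°) + j·sin(35.7°)) = 46.37 + j33.32 V
  V2 = 48·(cos(0.0°) + j·sin(0.0°)) = 48 V
  V3 = 11.7·(cos(-146.4°) + j·sin(-146.4°)) = -9.745 - j6.475 V
Step 2 — Sum components: V_total = 84.62 + j26.85 V.
Step 3 — Convert to polar: |V_total| = 88.78 V, ∠V_total = 17.6°.

V_total = 88.78∠17.6° V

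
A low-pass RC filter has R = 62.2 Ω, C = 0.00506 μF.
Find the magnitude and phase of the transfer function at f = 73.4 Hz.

Step 1 — Angular frequency: ω = 2π·73.4 = 461.2 rad/s.
Step 2 — Transfer function: H(jω) = 1/(1 + jωRC).
Step 3 — Denominator: 1 + jωRC = 1 + j·461.2·62.2·5.06e-09 = 1 + j0.0001451.
Step 4 — H = 1 - j0.0001451.
Step 5 — Magnitude: |H| = 1 (-0.0 dB); phase: φ = -0.0°.

|H| = 1 (-0.0 dB), φ = -0.0°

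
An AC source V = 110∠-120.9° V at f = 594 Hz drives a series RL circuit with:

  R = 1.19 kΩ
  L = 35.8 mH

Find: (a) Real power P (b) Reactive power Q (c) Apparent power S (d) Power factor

Step 1 — Angular frequency: ω = 2π·f = 2π·594 = 3732 rad/s.
Step 2 — Component impedances:
  R: Z = R = 1190 Ω
  L: Z = jωL = j·3732·0.0358 = 0 + j133.6 Ω
Step 3 — Series combination: Z_total = R + L = 1190 + j133.6 Ω = 1197∠6.4° Ω.
Step 4 — Source phasor: V = 110∠-120.9° V = -56.49 - j94.39 V.
Step 5 — Current: I = V / Z = -0.05567 - j0.07307 A = 0.09186∠-127.3° A.
Step 6 — Complex power: S = V·I* = 10.04 + j1.127 VA.
Step 7 — Real power: P = Re(S) = 10.04 W.
Step 8 — Reactive power: Q = Im(S) = 1.127 VAR.
Step 9 — Apparent power: |S| = 10.1 VA.
Step 10 — Power factor: PF = P/|S| = 0.9938 (lagging).

(a) P = 10.04 W  (b) Q = 1.127 VAR  (c) S = 10.1 VA  (d) PF = 0.9938 (lagging)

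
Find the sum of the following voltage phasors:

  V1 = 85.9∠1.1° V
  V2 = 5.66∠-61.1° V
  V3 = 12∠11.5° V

Step 1 — Convert each phasor to rectangular form:
  V1 = 85.9·(cos(1.1°) + j·sin(1.1°)) = 85.88 + j1.649 V
  V2 = 5.66·(cos(-61.1°) + j·sin(-61.1°)) = 2.735 - j4.955 V
  V3 = 12·(cos(11.5°) + j·sin(11.5°)) = 11.76 + j2.392 V
Step 2 — Sum components: V_total = 100.4 - j0.9137 V.
Step 3 — Convert to polar: |V_total| = 100.4 V, ∠V_total = -0.5°.

V_total = 100.4∠-0.5° V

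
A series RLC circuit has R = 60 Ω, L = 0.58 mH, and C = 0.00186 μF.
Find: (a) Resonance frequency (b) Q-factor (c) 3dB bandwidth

Step 1 — Resonance: ω₀ = 1/√(LC) = 1/√(0.00058·1.86e-09) = 9.628e+05 rad/s.
Step 2 — f₀ = ω₀/(2π) = 1.532e+05 Hz.
Step 3 — Series Q: Q = ω₀L/R = 9.628e+05·0.00058/60 = 9.307.
Step 4 — Bandwidth: Δω = ω₀/Q = 1.034e+05 rad/s; BW = Δω/(2π) = 1.646e+04 Hz.

(a) f₀ = 1.532e+05 Hz  (b) Q = 9.307  (c) BW = 1.646e+04 Hz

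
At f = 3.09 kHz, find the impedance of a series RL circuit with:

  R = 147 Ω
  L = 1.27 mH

Step 1 — Angular frequency: ω = 2π·f = 2π·3090 = 1.942e+04 rad/s.
Step 2 — Component impedances:
  R: Z = R = 147 Ω
  L: Z = jωL = j·1.942e+04·0.00127 = 0 + j24.66 Ω
Step 3 — Series combination: Z_total = R + L = 147 + j24.66 Ω = 149.1∠9.5° Ω.

Z = 147 + j24.66 Ω = 149.1∠9.5° Ω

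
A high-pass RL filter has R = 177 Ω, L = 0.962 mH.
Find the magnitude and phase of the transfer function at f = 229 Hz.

Step 1 — Angular frequency: ω = 2π·229 = 1439 rad/s.
Step 2 — Transfer function: H(jω) = jωL/(R + jωL).
Step 3 — Numerator jωL = j·1.384; denominator R + jωL = 177 + j1.384.
Step 4 — H = 6.115e-05 + j0.00782.
Step 5 — Magnitude: |H| = 0.00782 (-42.1 dB); phase: φ = 89.6°.

|H| = 0.00782 (-42.1 dB), φ = 89.6°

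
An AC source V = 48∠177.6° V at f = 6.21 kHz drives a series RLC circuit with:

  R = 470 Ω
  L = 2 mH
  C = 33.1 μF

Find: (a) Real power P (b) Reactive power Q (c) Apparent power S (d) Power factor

Step 1 — Angular frequency: ω = 2π·f = 2π·6210 = 3.902e+04 rad/s.
Step 2 — Component impedances:
  R: Z = R = 470 Ω
  L: Z = jωL = j·3.902e+04·0.002 = 0 + j78.04 Ω
  C: Z = 1/(jωC) = -j/(ω·C) = 0 - j0.7743 Ω
Step 3 — Series combination: Z_total = R + L + C = 470 + j77.26 Ω = 476.3∠9.3° Ω.
Step 4 — Source phasor: V = 48∠177.6° V = -47.96 + j2.01 V.
Step 5 — Current: I = V / Z = -0.09867 + j0.0205 A = 0.1008∠168.3° A.
Step 6 — Complex power: S = V·I* = 4.773 + j0.7847 VA.
Step 7 — Real power: P = Re(S) = 4.773 W.
Step 8 — Reactive power: Q = Im(S) = 0.7847 VAR.
Step 9 — Apparent power: |S| = 4.837 VA.
Step 10 — Power factor: PF = P/|S| = 0.9868 (lagging).

(a) P = 4.773 W  (b) Q = 0.7847 VAR  (c) S = 4.837 VA  (d) PF = 0.9868 (lagging)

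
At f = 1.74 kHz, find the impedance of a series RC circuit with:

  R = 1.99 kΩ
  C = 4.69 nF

Step 1 — Angular frequency: ω = 2π·f = 2π·1740 = 1.093e+04 rad/s.
Step 2 — Component impedances:
  R: Z = R = 1990 Ω
  C: Z = 1/(jωC) = -j/(ω·C) = 0 - j1.95e+04 Ω
Step 3 — Series combination: Z_total = R + C = 1990 - j1.95e+04 Ω = 1.96e+04∠-84.2° Ω.

Z = 1990 - j1.95e+04 Ω = 1.96e+04∠-84.2° Ω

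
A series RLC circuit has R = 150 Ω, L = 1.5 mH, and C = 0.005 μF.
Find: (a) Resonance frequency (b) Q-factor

Step 1 — Resonance condition Im(Z)=0 gives ω₀ = 1/√(LC).
Step 2 — ω₀ = 1/√(0.0015·5e-09) = 3.651e+05 rad/s.
Step 3 — f₀ = ω₀/(2π) = 5.812e+04 Hz.
Step 4 — Series Q: Q = ω₀L/R = 3.651e+05·0.0015/150 = 3.651.

(a) f₀ = 5.812e+04 Hz  (b) Q = 3.651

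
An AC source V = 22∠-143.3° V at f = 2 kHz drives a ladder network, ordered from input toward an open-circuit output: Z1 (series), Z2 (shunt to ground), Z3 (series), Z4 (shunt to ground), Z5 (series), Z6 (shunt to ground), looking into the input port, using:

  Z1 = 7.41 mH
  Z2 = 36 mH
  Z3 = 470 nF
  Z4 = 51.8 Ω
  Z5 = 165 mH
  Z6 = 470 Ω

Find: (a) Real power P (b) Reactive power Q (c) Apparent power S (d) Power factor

Step 1 — Angular frequency: ω = 2π·f = 2π·2000 = 1.257e+04 rad/s.
Step 2 — Component impedances:
  Z1: Z = jωL = j·1.257e+04·0.00741 = 0 + j93.12 Ω
  Z2: Z = jωL = j·1.257e+04·0.036 = 0 + j452.4 Ω
  Z3: Z = 1/(jωC) = -j/(ω·C) = 0 - j169.3 Ω
  Z4: Z = R = 51.8 Ω
  Z5: Z = jωL = j·1.257e+04·0.165 = 0 + j2073 Ω
  Z6: Z = R = 470 Ω
Step 3 — Ladder network (open output): work backward from the far end, alternating series and parallel combinations. Z_in = 126.2 - j151.5 Ω = 197.2∠-50.2° Ω.
Step 4 — Source phasor: V = 22∠-143.3° V = -17.64 - j13.15 V.
Step 5 — Current: I = V / Z = -0.006041 - j0.1114 A = 0.1116∠-93.1° A.
Step 6 — Complex power: S = V·I* = 1.571 - j1.885 VA.
Step 7 — Real power: P = Re(S) = 1.571 W.
Step 8 — Reactive power: Q = Im(S) = -1.885 VAR.
Step 9 — Apparent power: |S| = 2.454 VA.
Step 10 — Power factor: PF = P/|S| = 0.6402 (leading).

(a) P = 1.571 W  (b) Q = -1.885 VAR  (c) S = 2.454 VA  (d) PF = 0.6402 (leading)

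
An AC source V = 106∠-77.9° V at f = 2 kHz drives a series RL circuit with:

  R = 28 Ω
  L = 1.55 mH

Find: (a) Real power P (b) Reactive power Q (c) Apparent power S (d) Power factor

Step 1 — Angular frequency: ω = 2π·f = 2π·2000 = 1.257e+04 rad/s.
Step 2 — Component impedances:
  R: Z = R = 28 Ω
  L: Z = jωL = j·1.257e+04·0.00155 = 0 + j19.48 Ω
Step 3 — Series combination: Z_total = R + L = 28 + j19.48 Ω = 34.11∠34.8° Ω.
Step 4 — Source phasor: V = 106∠-77.9° V = 22.22 - j103.6 V.
Step 5 — Current: I = V / Z = -1.2 - j2.867 A = 3.108∠-112.7° A.
Step 6 — Complex power: S = V·I* = 270.4 + j188.1 VA.
Step 7 — Real power: P = Re(S) = 270.4 W.
Step 8 — Reactive power: Q = Im(S) = 188.1 VAR.
Step 9 — Apparent power: |S| = 329.4 VA.
Step 10 — Power factor: PF = P/|S| = 0.8209 (lagging).

(a) P = 270.4 W  (b) Q = 188.1 VAR  (c) S = 329.4 VA  (d) PF = 0.8209 (lagging)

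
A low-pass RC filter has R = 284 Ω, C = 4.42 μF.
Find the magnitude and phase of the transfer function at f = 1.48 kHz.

Step 1 — Angular frequency: ω = 2π·1480 = 9299 rad/s.
Step 2 — Transfer function: H(jω) = 1/(1 + jωRC).
Step 3 — Denominator: 1 + jωRC = 1 + j·9299·284·4.42e-06 = 1 + j11.67.
Step 4 — H = 0.007286 - j0.08504.
Step 5 — Magnitude: |H| = 0.08536 (-21.4 dB); phase: φ = -85.1°.

|H| = 0.08536 (-21.4 dB), φ = -85.1°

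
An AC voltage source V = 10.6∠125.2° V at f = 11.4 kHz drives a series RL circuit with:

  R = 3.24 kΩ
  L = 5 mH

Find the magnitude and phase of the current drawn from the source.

Step 1 — Angular frequency: ω = 2π·f = 2π·1.14e+04 = 7.163e+04 rad/s.
Step 2 — Component impedances:
  R: Z = R = 3240 Ω
  L: Z = jωL = j·7.163e+04·0.005 = 0 + j358.1 Ω
Step 3 — Series combination: Z_total = R + L = 3240 + j358.1 Ω = 3260∠6.3° Ω.
Step 4 — Source phasor: V = 10.6∠125.2° V = -6.11 + j8.662 V.
Step 5 — Ohm's law: I = V / Z_total = (-6.11 + j8.662) / (3240 + j358.1) = -0.001571 + j0.002847 A.
Step 6 — Convert to polar: |I| = 0.003252 A, ∠I = 118.9°.

I = 0.003252∠118.9° A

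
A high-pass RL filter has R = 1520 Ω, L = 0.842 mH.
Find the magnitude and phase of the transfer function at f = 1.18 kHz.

Step 1 — Angular frequency: ω = 2π·1180 = 7414 rad/s.
Step 2 — Transfer function: H(jω) = jωL/(R + jωL).
Step 3 — Numerator jωL = j·6.243; denominator R + jωL = 1520 + j6.243.
Step 4 — H = 1.687e-05 + j0.004107.
Step 5 — Magnitude: |H| = 0.004107 (-47.7 dB); phase: φ = 89.8°.

|H| = 0.004107 (-47.7 dB), φ = 89.8°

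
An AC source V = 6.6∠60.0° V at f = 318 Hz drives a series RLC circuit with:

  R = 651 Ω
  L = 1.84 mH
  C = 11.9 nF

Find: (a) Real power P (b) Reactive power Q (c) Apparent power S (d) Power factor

Step 1 — Angular frequency: ω = 2π·f = 2π·318 = 1998 rad/s.
Step 2 — Component impedances:
  R: Z = R = 651 Ω
  L: Z = jωL = j·1998·0.00184 = 0 + j3.676 Ω
  C: Z = 1/(jωC) = -j/(ω·C) = 0 - j4.206e+04 Ω
Step 3 — Series combination: Z_total = R + L + C = 651 - j4.205e+04 Ω = 4.206e+04∠-89.1° Ω.
Step 4 — Source phasor: V = 6.6∠60.0° V = 3.3 + j5.716 V.
Step 5 — Current: I = V / Z = -0.0001347 + j8.056e-05 A = 0.0001569∠149.1° A.
Step 6 — Complex power: S = V·I* = 1.603e-05 - j0.001036 VA.
Step 7 — Real power: P = Re(S) = 1.603e-05 W.
Step 8 — Reactive power: Q = Im(S) = -0.001036 VAR.
Step 9 — Apparent power: |S| = 0.001036 VA.
Step 10 — Power factor: PF = P/|S| = 0.01548 (leading).

(a) P = 1.603e-05 W  (b) Q = -0.001036 VAR  (c) S = 0.001036 VA  (d) PF = 0.01548 (leading)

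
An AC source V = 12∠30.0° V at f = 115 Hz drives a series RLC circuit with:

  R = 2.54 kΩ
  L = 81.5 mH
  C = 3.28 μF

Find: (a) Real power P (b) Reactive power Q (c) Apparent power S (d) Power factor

Step 1 — Angular frequency: ω = 2π·f = 2π·115 = 722.6 rad/s.
Step 2 — Component impedances:
  R: Z = R = 2540 Ω
  L: Z = jωL = j·722.6·0.0815 = 0 + j58.89 Ω
  C: Z = 1/(jωC) = -j/(ω·C) = 0 - j421.9 Ω
Step 3 — Series combination: Z_total = R + L + C = 2540 - j363 Ω = 2566∠-8.1° Ω.
Step 4 — Source phasor: V = 12∠30.0° V = 10.39 + j6 V.
Step 5 — Current: I = V / Z = 0.003679 + j0.002888 A = 0.004677∠38.1° A.
Step 6 — Complex power: S = V·I* = 0.05556 - j0.007941 VA.
Step 7 — Real power: P = Re(S) = 0.05556 W.
Step 8 — Reactive power: Q = Im(S) = -0.007941 VAR.
Step 9 — Apparent power: |S| = 0.05612 VA.
Step 10 — Power factor: PF = P/|S| = 0.9899 (leading).

(a) P = 0.05556 W  (b) Q = -0.007941 VAR  (c) S = 0.05612 VA  (d) PF = 0.9899 (leading)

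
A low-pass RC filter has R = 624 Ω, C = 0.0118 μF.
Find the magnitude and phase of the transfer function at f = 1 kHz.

Step 1 — Angular frequency: ω = 2π·1000 = 6283 rad/s.
Step 2 — Transfer function: H(jω) = 1/(1 + jωRC).
Step 3 — Denominator: 1 + jωRC = 1 + j·6283·624·1.18e-08 = 1 + j0.04626.
Step 4 — H = 0.9979 - j0.04617.
Step 5 — Magnitude: |H| = 0.9989 (-0.0 dB); phase: φ = -2.6°.

|H| = 0.9989 (-0.0 dB), φ = -2.6°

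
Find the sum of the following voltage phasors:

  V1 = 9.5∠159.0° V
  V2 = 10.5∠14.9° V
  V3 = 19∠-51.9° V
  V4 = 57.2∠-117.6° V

Step 1 — Convert each phasor to rectangular form:
  V1 = 9.5·(cos(159.0°) + j·sin(159.0°)) = -8.869 + j3.404 V
  V2 = 10.5·(cos(14.9°) + j·sin(14.9°)) = 10.15 + j2.7 V
  V3 = 19·(cos(-51.9°) + j·sin(-51.9°)) = 11.72 - j14.95 V
  V4 = 57.2·(cos(-117.6°) + j·sin(-117.6°)) = -26.5 - j50.69 V
Step 2 — Sum components: V_total = -13.5 - j59.54 V.
Step 3 — Convert to polar: |V_total| = 61.05 V, ∠V_total = -102.8°.

V_total = 61.05∠-102.8° V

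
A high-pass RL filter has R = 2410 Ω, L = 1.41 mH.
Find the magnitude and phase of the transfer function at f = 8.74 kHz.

Step 1 — Angular frequency: ω = 2π·8740 = 5.492e+04 rad/s.
Step 2 — Transfer function: H(jω) = jωL/(R + jωL).
Step 3 — Numerator jωL = j·77.43; denominator R + jωL = 2410 + j77.43.
Step 4 — H = 0.001031 + j0.0321.
Step 5 — Magnitude: |H| = 0.03211 (-29.9 dB); phase: φ = 88.2°.

|H| = 0.03211 (-29.9 dB), φ = 88.2°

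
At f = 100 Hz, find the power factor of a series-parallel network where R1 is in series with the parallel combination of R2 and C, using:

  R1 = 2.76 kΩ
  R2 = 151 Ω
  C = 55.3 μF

Step 1 — Angular frequency: ω = 2π·f = 2π·100 = 628.3 rad/s.
Step 2 — Component impedances:
  R1: Z = R = 2760 Ω
  R2: Z = R = 151 Ω
  C: Z = 1/(jωC) = -j/(ω·C) = 0 - j28.78 Ω
Step 3 — Parallel branch: R2 || C = 1/(1/R2 + 1/C) = 5.293 - j27.77 Ω.
Step 4 — Series with R1: Z_total = R1 + (R2 || C) = 2765 - j27.77 Ω = 2765∠-0.6° Ω.
Step 5 — Power factor: PF = cos(φ) = Re(Z)/|Z| = 2765.29/2765.43 = 0.9999.
Step 6 — Type: Im(Z) = -27.77 ⇒ leading (phase φ = -0.6°).

PF = 0.9999 (leading, φ = -0.6°)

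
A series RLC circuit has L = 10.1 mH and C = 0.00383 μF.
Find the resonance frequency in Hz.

Step 1 — Resonance condition Im(Z)=0 gives ω₀ = 1/√(LC).
Step 2 — ω₀ = 1/√(0.0101·3.83e-09) = 1.608e+05 rad/s.
Step 3 — f₀ = ω₀/(2π) = 2.559e+04 Hz.

f₀ = 2.559e+04 Hz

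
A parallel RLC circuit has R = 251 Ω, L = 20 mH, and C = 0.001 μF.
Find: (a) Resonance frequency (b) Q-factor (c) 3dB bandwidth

Step 1 — Resonance: ω₀ = 1/√(LC) = 1/√(0.02·1e-09) = 2.236e+05 rad/s.
Step 2 — f₀ = ω₀/(2π) = 3.559e+04 Hz.
Step 3 — Parallel Q: Q = R/(ω₀L) = 251/(2.236e+05·0.02) = 0.05613.
Step 4 — Bandwidth: Δω = ω₀/Q = 3.984e+06 rad/s; BW = Δω/(2π) = 6.341e+05 Hz.

(a) f₀ = 3.559e+04 Hz  (b) Q = 0.05613  (c) BW = 6.341e+05 Hz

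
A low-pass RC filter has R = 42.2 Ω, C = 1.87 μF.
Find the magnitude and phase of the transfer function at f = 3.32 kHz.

Step 1 — Angular frequency: ω = 2π·3320 = 2.086e+04 rad/s.
Step 2 — Transfer function: H(jω) = 1/(1 + jωRC).
Step 3 — Denominator: 1 + jωRC = 1 + j·2.086e+04·42.2·1.87e-06 = 1 + j1.646.
Step 4 — H = 0.2696 - j0.4437.
Step 5 — Magnitude: |H| = 0.5192 (-5.7 dB); phase: φ = -58.7°.

|H| = 0.5192 (-5.7 dB), φ = -58.7°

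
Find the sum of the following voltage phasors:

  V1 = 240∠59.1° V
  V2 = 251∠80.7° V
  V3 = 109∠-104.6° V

Step 1 — Convert each phasor to rectangular form:
  V1 = 240·(cos(59.1°) + j·sin(59.1°)) = 123.2 + j205.9 V
  V2 = 251·(cos(80.7°) + j·sin(80.7°)) = 40.56 + j247.7 V
  V3 = 109·(cos(-104.6°) + j·sin(-104.6°)) = -27.48 - j105.5 V
Step 2 — Sum components: V_total = 136.3 + j348.2 V.
Step 3 — Convert to polar: |V_total| = 373.9 V, ∠V_total = 68.6°.

V_total = 373.9∠68.6° V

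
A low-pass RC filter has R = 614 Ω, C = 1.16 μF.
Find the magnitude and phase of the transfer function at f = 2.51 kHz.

Step 1 — Angular frequency: ω = 2π·2510 = 1.577e+04 rad/s.
Step 2 — Transfer function: H(jω) = 1/(1 + jωRC).
Step 3 — Denominator: 1 + jωRC = 1 + j·1.577e+04·614·1.16e-06 = 1 + j11.23.
Step 4 — H = 0.007863 - j0.08833.
Step 5 — Magnitude: |H| = 0.08868 (-21.0 dB); phase: φ = -84.9°.

|H| = 0.08868 (-21.0 dB), φ = -84.9°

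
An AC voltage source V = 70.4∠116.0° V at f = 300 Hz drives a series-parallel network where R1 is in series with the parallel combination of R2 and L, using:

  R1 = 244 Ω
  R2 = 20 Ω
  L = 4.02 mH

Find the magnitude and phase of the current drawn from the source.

Step 1 — Angular frequency: ω = 2π·f = 2π·300 = 1885 rad/s.
Step 2 — Component impedances:
  R1: Z = R = 244 Ω
  R2: Z = R = 20 Ω
  L: Z = jωL = j·1885·0.00402 = 0 + j7.578 Ω
Step 3 — Parallel branch: R2 || L = 1/(1/R2 + 1/L) = 2.511 + j6.626 Ω.
Step 4 — Series with R1: Z_total = R1 + (R2 || L) = 246.5 + j6.626 Ω = 246.6∠1.5° Ω.
Step 5 — Source phasor: V = 70.4∠116.0° V = -30.86 + j63.28 V.
Step 6 — Ohm's law: I = V / Z_total = (-30.86 + j63.28) / (246.5 + j6.626) = -0.1182 + j0.2599 A.
Step 7 — Convert to polar: |I| = 0.2855 A, ∠I = 114.5°.

I = 0.2855∠114.5° A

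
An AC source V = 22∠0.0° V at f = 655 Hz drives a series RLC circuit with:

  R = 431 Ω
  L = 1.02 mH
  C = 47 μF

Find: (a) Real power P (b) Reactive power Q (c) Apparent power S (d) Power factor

Step 1 — Angular frequency: ω = 2π·f = 2π·655 = 4115 rad/s.
Step 2 — Component impedances:
  R: Z = R = 431 Ω
  L: Z = jωL = j·4115·0.00102 = 0 + j4.198 Ω
  C: Z = 1/(jωC) = -j/(ω·C) = 0 - j5.17 Ω
Step 3 — Series combination: Z_total = R + L + C = 431 - j0.9721 Ω = 431∠-0.1° Ω.
Step 4 — Source phasor: V = 22∠0.0° V = 22 V.
Step 5 — Current: I = V / Z = 0.05104 + j0.0001151 A = 0.05104∠0.1° A.
Step 6 — Complex power: S = V·I* = 1.123 - j0.002533 VA.
Step 7 — Real power: P = Re(S) = 1.123 W.
Step 8 — Reactive power: Q = Im(S) = -0.002533 VAR.
Step 9 — Apparent power: |S| = 1.123 VA.
Step 10 — Power factor: PF = P/|S| = 1 (leading).

(a) P = 1.123 W  (b) Q = -0.002533 VAR  (c) S = 1.123 VA  (d) PF = 1 (leading)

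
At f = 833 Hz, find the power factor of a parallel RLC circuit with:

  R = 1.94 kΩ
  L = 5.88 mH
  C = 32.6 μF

Step 1 — Angular frequency: ω = 2π·f = 2π·833 = 5234 rad/s.
Step 2 — Component impedances:
  R: Z = R = 1940 Ω
  L: Z = jωL = j·5234·0.00588 = 0 + j30.78 Ω
  C: Z = 1/(jωC) = -j/(ω·C) = 0 - j5.861 Ω
Step 3 — Parallel combination: 1/Z_total = 1/R + 1/L + 1/C; Z_total = 0.02702 - j7.239 Ω = 7.239∠-89.8° Ω.
Step 4 — Power factor: PF = cos(φ) = Re(Z)/|Z| = 0.027015/7.2394 = 0.003732.
Step 5 — Type: Im(Z) = -7.239 ⇒ leading (phase φ = -89.8°).

PF = 0.003732 (leading, φ = -89.8°)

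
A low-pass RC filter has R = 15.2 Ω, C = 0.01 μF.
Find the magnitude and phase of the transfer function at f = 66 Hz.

Step 1 — Angular frequency: ω = 2π·66 = 414.7 rad/s.
Step 2 — Transfer function: H(jω) = 1/(1 + jωRC).
Step 3 — Denominator: 1 + jωRC = 1 + j·414.7·15.2·1e-08 = 1 + j6.303e-05.
Step 4 — H = 1 - j6.303e-05.
Step 5 — Magnitude: |H| = 1 (-0.0 dB); phase: φ = -0.0°.

|H| = 1 (-0.0 dB), φ = -0.0°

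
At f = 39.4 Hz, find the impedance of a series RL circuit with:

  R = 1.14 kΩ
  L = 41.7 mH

Step 1 — Angular frequency: ω = 2π·f = 2π·39.4 = 247.6 rad/s.
Step 2 — Component impedances:
  R: Z = R = 1140 Ω
  L: Z = jωL = j·247.6·0.0417 = 0 + j10.32 Ω
Step 3 — Series combination: Z_total = R + L = 1140 + j10.32 Ω = 1140∠0.5° Ω.

Z = 1140 + j10.32 Ω = 1140∠0.5° Ω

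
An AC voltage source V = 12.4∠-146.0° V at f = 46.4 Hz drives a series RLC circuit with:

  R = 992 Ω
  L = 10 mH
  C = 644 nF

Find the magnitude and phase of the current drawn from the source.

Step 1 — Angular frequency: ω = 2π·f = 2π·46.4 = 291.5 rad/s.
Step 2 — Component impedances:
  R: Z = R = 992 Ω
  L: Z = jωL = j·291.5·0.01 = 0 + j2.915 Ω
  C: Z = 1/(jωC) = -j/(ω·C) = 0 - j5326 Ω
Step 3 — Series combination: Z_total = R + L + C = 992 - j5323 Ω = 5415∠-79.4° Ω.
Step 4 — Source phasor: V = 12.4∠-146.0° V = -10.28 - j6.934 V.
Step 5 — Ohm's law: I = V / Z_total = (-10.28 - j6.934) / (992 - j5323) = 0.0009111 - j0.002101 A.
Step 6 — Convert to polar: |I| = 0.00229 A, ∠I = -66.6°.

I = 0.00229∠-66.6° A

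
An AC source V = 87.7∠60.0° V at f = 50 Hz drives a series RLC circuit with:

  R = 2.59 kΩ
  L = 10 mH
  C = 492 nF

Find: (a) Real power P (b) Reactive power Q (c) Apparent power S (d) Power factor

Step 1 — Angular frequency: ω = 2π·f = 2π·50 = 314.2 rad/s.
Step 2 — Component impedances:
  R: Z = R = 2590 Ω
  L: Z = jωL = j·314.2·0.01 = 0 + j3.142 Ω
  C: Z = 1/(jωC) = -j/(ω·C) = 0 - j6470 Ω
Step 3 — Series combination: Z_total = R + L + C = 2590 - j6467 Ω = 6966∠-68.2° Ω.
Step 4 — Source phasor: V = 87.7∠60.0° V = 43.85 + j75.95 V.
Step 5 — Current: I = V / Z = -0.007781 + j0.009897 A = 0.01259∠128.2° A.
Step 6 — Complex power: S = V·I* = 0.4105 - j1.025 VA.
Step 7 — Real power: P = Re(S) = 0.4105 W.
Step 8 — Reactive power: Q = Im(S) = -1.025 VAR.
Step 9 — Apparent power: |S| = 1.104 VA.
Step 10 — Power factor: PF = P/|S| = 0.3718 (leading).

(a) P = 0.4105 W  (b) Q = -1.025 VAR  (c) S = 1.104 VA  (d) PF = 0.3718 (leading)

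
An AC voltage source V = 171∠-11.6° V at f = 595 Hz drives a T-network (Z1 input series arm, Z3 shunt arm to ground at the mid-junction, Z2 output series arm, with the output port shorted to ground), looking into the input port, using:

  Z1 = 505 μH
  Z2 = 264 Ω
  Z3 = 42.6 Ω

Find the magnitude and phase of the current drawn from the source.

Step 1 — Angular frequency: ω = 2π·f = 2π·595 = 3738 rad/s.
Step 2 — Component impedances:
  Z1: Z = jωL = j·3738·0.000505 = 0 + j1.888 Ω
  Z2: Z = R = 264 Ω
  Z3: Z = R = 42.6 Ω
Step 3 — With the output port shorted to ground, the output series arm Z2 runs from the junction to ground; the shunt arm Z3 also runs from the junction to ground. They appear in parallel: Z3 || Z2 = 36.68 Ω.
Step 4 — Series with input arm Z1: Z_in = Z1 + (Z3 || Z2) = 36.68 + j1.888 Ω = 36.73∠2.9° Ω.
Step 5 — Source phasor: V = 171∠-11.6° V = 167.5 - j34.38 V.
Step 6 — Ohm's law: I = V / Z_total = (167.5 - j34.38) / (36.68 + j1.888) = 4.506 - j1.169 A.
Step 7 — Convert to polar: |I| = 4.656 A, ∠I = -14.5°.

I = 4.656∠-14.5° A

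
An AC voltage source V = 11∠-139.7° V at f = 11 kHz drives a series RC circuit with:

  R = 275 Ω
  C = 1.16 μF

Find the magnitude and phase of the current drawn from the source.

Step 1 — Angular frequency: ω = 2π·f = 2π·1.1e+04 = 6.912e+04 rad/s.
Step 2 — Component impedances:
  R: Z = R = 275 Ω
  C: Z = 1/(jωC) = -j/(ω·C) = 0 - j12.47 Ω
Step 3 — Series combination: Z_total = R + C = 275 - j12.47 Ω = 275.3∠-2.6° Ω.
Step 4 — Source phasor: V = 11∠-139.7° V = -8.389 - j7.115 V.
Step 5 — Ohm's law: I = V / Z_total = (-8.389 - j7.115) / (275 - j12.47) = -0.02927 - j0.0272 A.
Step 6 — Convert to polar: |I| = 0.03996 A, ∠I = -137.1°.

I = 0.03996∠-137.1° A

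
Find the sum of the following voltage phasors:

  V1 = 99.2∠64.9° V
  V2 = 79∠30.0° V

Step 1 — Convert each phasor to rectangular form:
  V1 = 99.2·(cos(64.9°) + j·sin(64.9°)) = 42.08 + j89.83 V
  V2 = 79·(cos(30.0°) + j·sin(30.0°)) = 68.42 + j39.5 V
Step 2 — Sum components: V_total = 110.5 + j129.3 V.
Step 3 — Convert to polar: |V_total| = 170.1 V, ∠V_total = 49.5°.

V_total = 170.1∠49.5° V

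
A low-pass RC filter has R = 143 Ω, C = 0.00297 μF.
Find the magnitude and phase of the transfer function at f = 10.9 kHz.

Step 1 — Angular frequency: ω = 2π·1.09e+04 = 6.849e+04 rad/s.
Step 2 — Transfer function: H(jω) = 1/(1 + jωRC).
Step 3 — Denominator: 1 + jωRC = 1 + j·6.849e+04·143·2.97e-09 = 1 + j0.02909.
Step 4 — H = 0.9992 - j0.02906.
Step 5 — Magnitude: |H| = 0.9996 (-0.0 dB); phase: φ = -1.7°.

|H| = 0.9996 (-0.0 dB), φ = -1.7°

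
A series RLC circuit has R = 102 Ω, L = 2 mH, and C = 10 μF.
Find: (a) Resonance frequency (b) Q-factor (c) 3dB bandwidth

Step 1 — Resonance: ω₀ = 1/√(LC) = 1/√(0.002·1e-05) = 7071 rad/s.
Step 2 — f₀ = ω₀/(2π) = 1125 Hz.
Step 3 — Series Q: Q = ω₀L/R = 7071·0.002/102 = 0.1386.
Step 4 — Bandwidth: Δω = ω₀/Q = 5.1e+04 rad/s; BW = Δω/(2π) = 8117 Hz.

(a) f₀ = 1125 Hz  (b) Q = 0.1386  (c) BW = 8117 Hz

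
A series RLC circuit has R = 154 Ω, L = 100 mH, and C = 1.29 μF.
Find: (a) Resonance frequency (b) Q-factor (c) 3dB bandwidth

Step 1 — Resonance: ω₀ = 1/√(LC) = 1/√(0.1·1.29e-06) = 2784 rad/s.
Step 2 — f₀ = ω₀/(2π) = 443.1 Hz.
Step 3 — Series Q: Q = ω₀L/R = 2784·0.1/154 = 1.808.
Step 4 — Bandwidth: Δω = ω₀/Q = 1540 rad/s; BW = Δω/(2π) = 245.1 Hz.

(a) f₀ = 443.1 Hz  (b) Q = 1.808  (c) BW = 245.1 Hz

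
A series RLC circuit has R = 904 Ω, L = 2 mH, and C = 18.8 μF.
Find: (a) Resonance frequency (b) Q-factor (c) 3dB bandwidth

Step 1 — Resonance condition Im(Z)=0 gives ω₀ = 1/√(LC).
Step 2 — ω₀ = 1/√(0.002·1.88e-05) = 5157 rad/s.
Step 3 — f₀ = ω₀/(2π) = 820.8 Hz.
Step 4 — Series Q: Q = ω₀L/R = 5157·0.002/904 = 0.01141.
Step 5 — 3dB bandwidth: Δω = ω₀/Q = 4.52e+05 rad/s; BW = Δω/(2π) = 7.194e+04 Hz.

(a) f₀ = 820.8 Hz  (b) Q = 0.01141  (c) BW = 7.194e+04 Hz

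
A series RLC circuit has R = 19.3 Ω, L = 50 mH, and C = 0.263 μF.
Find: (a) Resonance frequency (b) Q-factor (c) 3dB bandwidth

Step 1 — Resonance condition Im(Z)=0 gives ω₀ = 1/√(LC).
Step 2 — ω₀ = 1/√(0.05·2.63e-07) = 8720 rad/s.
Step 3 — f₀ = ω₀/(2π) = 1388 Hz.
Step 4 — Series Q: Q = ω₀L/R = 8720·0.05/19.3 = 22.59.
Step 5 — 3dB bandwidth: Δω = ω₀/Q = 386 rad/s; BW = Δω/(2π) = 61.43 Hz.

(a) f₀ = 1388 Hz  (b) Q = 22.59  (c) BW = 61.43 Hz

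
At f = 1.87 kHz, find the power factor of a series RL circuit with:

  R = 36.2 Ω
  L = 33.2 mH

Step 1 — Angular frequency: ω = 2π·f = 2π·1870 = 1.175e+04 rad/s.
Step 2 — Component impedances:
  R: Z = R = 36.2 Ω
  L: Z = jωL = j·1.175e+04·0.0332 = 0 + j390.1 Ω
Step 3 — Series combination: Z_total = R + L = 36.2 + j390.1 Ω = 391.8∠84.7° Ω.
Step 4 — Power factor: PF = cos(φ) = Re(Z)/|Z| = 36.2/391.76 = 0.0924.
Step 5 — Type: Im(Z) = 390.1 ⇒ lagging (phase φ = 84.7°).

PF = 0.0924 (lagging, φ = 84.7°)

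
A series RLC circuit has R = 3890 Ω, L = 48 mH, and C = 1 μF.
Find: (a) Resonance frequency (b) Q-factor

Step 1 — Resonance condition Im(Z)=0 gives ω₀ = 1/√(LC).
Step 2 — ω₀ = 1/√(0.048·1e-06) = 4564 rad/s.
Step 3 — f₀ = ω₀/(2π) = 726.4 Hz.
Step 4 — Series Q: Q = ω₀L/R = 4564·0.048/3890 = 0.05632.

(a) f₀ = 726.4 Hz  (b) Q = 0.05632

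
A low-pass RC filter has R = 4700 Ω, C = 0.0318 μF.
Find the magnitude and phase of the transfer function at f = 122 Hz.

Step 1 — Angular frequency: ω = 2π·122 = 766.5 rad/s.
Step 2 — Transfer function: H(jω) = 1/(1 + jωRC).
Step 3 — Denominator: 1 + jωRC = 1 + j·766.5·4700·3.18e-08 = 1 + j0.1146.
Step 4 — H = 0.987 - j0.1131.
Step 5 — Magnitude: |H| = 0.9935 (-0.1 dB); phase: φ = -6.5°.

|H| = 0.9935 (-0.1 dB), φ = -6.5°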